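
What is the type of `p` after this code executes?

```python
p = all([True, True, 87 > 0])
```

all() returns bool

bool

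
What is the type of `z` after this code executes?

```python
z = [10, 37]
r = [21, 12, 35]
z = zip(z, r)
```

zip() returns a zip iterator object

zip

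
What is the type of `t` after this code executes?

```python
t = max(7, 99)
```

max() of ints returns int

int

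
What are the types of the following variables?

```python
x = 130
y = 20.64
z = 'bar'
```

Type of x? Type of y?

x is int; y is float

int, float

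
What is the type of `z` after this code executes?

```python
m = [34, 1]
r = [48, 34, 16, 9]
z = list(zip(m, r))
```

list(zip(...)) returns a list of tuples

list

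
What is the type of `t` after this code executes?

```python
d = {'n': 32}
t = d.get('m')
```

dict.get() returns None when key 'm' is not found and no default given

NoneType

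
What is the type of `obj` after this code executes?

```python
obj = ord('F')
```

ord() returns int (Unicode code point)

int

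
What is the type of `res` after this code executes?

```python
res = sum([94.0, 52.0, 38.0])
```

sum() of floats returns float

float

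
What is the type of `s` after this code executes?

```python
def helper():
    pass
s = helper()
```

A function with no return statement returns None

NoneType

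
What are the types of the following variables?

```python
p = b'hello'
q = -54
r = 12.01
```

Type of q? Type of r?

q is int; r is float

int, float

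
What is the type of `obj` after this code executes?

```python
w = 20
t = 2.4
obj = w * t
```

int * float returns float (20 * 2.4 = 48.0)

float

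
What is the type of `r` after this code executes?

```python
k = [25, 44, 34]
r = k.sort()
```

list.sort() returns None (sorts in place)

NoneType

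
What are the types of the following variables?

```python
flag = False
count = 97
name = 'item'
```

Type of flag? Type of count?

flag is bool; count is int

bool, int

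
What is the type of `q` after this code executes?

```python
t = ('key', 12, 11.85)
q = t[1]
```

Index 1 of tuple is 12 which is int

int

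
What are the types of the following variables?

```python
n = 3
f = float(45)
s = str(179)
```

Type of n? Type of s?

n is int; s is str

int, str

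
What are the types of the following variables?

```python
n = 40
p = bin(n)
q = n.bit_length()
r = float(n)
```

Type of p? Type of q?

bin() returns str; int.bit_length() returns int

str, int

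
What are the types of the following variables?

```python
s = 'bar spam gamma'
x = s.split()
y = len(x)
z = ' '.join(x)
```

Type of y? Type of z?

len() returns int; str.join() returns str

int, str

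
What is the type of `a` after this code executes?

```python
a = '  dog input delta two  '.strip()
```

str.strip() returns str

str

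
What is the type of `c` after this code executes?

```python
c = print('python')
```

print() returns None

NoneType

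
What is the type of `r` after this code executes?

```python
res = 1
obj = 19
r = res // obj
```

int // int returns int (1 // 19 = 0)

int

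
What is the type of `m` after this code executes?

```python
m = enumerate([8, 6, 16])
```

enumerate() returns an enumerate iterator object

enumerate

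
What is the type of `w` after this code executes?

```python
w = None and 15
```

'and' returns first falsy value (None)

NoneType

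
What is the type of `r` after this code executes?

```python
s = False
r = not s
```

'not' always returns bool

bool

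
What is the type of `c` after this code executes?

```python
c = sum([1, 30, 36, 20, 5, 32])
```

sum() of ints returns int

int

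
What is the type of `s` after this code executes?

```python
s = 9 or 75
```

'or' returns the first truthy value (9, which is int)

int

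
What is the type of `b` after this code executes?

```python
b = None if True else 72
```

Ternary: condition is True, if branch (None) taken → NoneType

NoneType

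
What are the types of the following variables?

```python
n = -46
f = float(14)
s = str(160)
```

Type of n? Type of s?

n is int; s is str

int, str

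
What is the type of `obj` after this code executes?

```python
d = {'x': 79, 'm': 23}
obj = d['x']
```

Accessing dict[str, int] with key 'x' returns int value 79

int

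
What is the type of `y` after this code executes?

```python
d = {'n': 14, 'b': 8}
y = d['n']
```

Accessing dict[str, int] with key 'n' returns int value 14

int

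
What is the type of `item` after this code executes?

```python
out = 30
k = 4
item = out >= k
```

Comparison operators return bool

bool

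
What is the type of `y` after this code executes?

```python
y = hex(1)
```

hex() returns str representation

str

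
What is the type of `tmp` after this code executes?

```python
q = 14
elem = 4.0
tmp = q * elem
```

int * float returns float (14 * 4.0 = 56.0)

float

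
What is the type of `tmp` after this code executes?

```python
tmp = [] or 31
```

'or' returns first truthy value (31, which is int)

int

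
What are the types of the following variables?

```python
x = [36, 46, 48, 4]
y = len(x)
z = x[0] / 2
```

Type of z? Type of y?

int / int returns float; len() returns int

float, int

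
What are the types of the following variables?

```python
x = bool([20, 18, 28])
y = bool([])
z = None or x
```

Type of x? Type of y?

bool() returns bool; bool() returns bool

bool, bool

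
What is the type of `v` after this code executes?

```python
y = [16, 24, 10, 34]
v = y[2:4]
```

Slicing a list always returns a list

list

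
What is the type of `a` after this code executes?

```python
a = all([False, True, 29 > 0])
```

all() returns bool

bool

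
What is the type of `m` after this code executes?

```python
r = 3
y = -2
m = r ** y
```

int ** negative int returns float

float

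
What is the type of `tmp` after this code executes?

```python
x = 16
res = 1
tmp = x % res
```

int % int returns int (16 % 1 = 0)

int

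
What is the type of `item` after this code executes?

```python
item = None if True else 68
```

Ternary: condition is True, if branch (None) taken → NoneType

NoneType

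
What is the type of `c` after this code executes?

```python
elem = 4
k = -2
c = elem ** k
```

int ** negative int returns float

float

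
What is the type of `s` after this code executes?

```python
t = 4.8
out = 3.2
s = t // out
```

float // float returns float (floor division preserves float type)

float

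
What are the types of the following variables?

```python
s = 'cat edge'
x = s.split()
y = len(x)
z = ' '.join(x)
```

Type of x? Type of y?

str.split() returns list; len() returns int

list, int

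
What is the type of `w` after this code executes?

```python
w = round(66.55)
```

round() with no ndigits arg returns int

int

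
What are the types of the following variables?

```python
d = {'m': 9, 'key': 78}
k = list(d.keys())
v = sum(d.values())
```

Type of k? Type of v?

list(...) returns list; sum of int values returns int

list, int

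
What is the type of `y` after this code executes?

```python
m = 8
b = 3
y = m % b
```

int % int returns int (8 % 3 = 2)

int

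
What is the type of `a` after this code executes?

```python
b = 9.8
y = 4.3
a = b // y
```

float // float returns float (floor division preserves float type)

float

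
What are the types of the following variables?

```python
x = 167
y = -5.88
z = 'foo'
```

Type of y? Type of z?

y is float; z is str

float, str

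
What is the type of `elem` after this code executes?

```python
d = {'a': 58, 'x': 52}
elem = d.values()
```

.values() returns a dict_values view object

dict_values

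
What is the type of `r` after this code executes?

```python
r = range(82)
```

range() returns a range object

range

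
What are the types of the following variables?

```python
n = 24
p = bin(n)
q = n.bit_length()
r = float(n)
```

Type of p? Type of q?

bin() returns str; int.bit_length() returns int

str, int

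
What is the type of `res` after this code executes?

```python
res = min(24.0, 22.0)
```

min() of floats returns float

float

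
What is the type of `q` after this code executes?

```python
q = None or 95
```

'or' with None returns the other value (95, int)

int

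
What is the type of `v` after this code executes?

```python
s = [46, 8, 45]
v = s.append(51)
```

list.append() returns None (mutates in place)

NoneType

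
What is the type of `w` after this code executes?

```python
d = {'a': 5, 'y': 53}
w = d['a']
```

Accessing dict[str, int] with key 'a' returns int value 5

int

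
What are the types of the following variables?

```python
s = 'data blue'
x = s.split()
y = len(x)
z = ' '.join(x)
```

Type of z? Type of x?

str.join() returns str; str.split() returns list

str, list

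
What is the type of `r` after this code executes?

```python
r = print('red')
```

print() returns None

NoneType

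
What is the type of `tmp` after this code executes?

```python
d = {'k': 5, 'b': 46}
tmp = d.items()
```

dict.items() returns a dict_items view

dict_items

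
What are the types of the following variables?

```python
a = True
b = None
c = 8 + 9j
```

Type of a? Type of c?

a is bool; c is complex

bool, complex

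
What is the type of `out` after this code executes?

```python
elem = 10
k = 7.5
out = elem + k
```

int + float returns float (10 + 7.5 = 17.5)

float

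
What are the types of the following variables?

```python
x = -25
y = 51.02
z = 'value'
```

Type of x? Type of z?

x is int; z is str

int, str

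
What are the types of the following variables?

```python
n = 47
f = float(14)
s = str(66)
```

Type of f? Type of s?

f is float; s is str

float, str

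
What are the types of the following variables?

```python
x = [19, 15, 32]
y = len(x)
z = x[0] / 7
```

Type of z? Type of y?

int / int returns float; len() returns int

float, int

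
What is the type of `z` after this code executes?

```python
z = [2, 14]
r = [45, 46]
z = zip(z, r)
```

zip() returns a zip iterator object

zip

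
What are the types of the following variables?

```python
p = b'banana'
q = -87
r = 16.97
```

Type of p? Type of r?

p is bytes; r is float

bytes, float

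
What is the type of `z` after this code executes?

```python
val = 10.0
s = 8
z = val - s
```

float - int returns float (10.0 - 8 = 2.0)

float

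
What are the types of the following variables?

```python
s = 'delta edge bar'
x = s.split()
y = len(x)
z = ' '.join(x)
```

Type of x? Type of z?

str.split() returns list; str.join() returns str

list, str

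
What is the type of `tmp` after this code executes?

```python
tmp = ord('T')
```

ord() returns int (Unicode code point)

int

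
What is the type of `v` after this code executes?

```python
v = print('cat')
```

print() returns None

NoneType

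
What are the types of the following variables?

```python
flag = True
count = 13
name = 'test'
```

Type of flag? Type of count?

flag is bool; count is int

bool, int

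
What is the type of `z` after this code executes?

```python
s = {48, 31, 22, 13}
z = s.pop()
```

Popping from a set of ints returns int

int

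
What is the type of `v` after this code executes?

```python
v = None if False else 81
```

Ternary: condition is False, else branch (81) taken → int

int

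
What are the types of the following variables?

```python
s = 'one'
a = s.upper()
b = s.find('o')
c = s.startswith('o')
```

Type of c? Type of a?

str.startswith() returns bool; str.upper() returns str

bool, str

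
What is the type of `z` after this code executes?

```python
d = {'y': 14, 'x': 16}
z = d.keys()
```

.keys() returns a dict_keys view object

dict_keys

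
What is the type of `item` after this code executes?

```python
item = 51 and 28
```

'and' returns the last value when all truthy (28, which is int)

int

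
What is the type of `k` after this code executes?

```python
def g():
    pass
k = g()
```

A function with no return statement returns None

NoneType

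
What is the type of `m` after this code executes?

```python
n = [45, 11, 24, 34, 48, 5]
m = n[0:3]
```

Slicing a list always returns a list

list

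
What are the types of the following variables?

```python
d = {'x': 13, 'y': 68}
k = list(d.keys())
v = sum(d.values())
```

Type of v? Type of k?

sum of int values returns int; list(...) returns list

int, list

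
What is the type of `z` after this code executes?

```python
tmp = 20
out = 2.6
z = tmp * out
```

int * float returns float (20 * 2.6 = 52.0)

float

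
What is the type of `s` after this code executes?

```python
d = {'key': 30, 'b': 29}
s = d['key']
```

Accessing dict[str, int] with key 'key' returns int value 30

int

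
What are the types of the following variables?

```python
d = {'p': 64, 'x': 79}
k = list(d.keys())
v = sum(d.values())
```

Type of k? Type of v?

list(...) returns list; sum of int values returns int

list, int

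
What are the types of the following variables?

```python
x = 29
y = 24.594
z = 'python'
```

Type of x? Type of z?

x is int; z is str

int, str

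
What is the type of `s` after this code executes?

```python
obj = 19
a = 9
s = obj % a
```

int % int returns int (19 % 9 = 1)

int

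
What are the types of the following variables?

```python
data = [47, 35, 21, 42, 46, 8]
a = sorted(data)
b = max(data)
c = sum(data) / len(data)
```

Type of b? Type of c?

max of ints returns int; int / int returns float

int, float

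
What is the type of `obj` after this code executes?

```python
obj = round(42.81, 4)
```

round() with ndigits arg returns float

float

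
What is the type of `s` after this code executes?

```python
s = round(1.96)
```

round() with no ndigits arg returns int

int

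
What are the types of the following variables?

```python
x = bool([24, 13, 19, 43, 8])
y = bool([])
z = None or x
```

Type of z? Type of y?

None or <bool> returns the bool; bool() returns bool

bool, bool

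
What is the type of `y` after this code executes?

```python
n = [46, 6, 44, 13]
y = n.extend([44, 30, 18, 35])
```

list.extend() returns None

NoneType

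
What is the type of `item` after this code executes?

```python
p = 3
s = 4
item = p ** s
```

int ** positive int returns int (3 ** 4 = 81)

int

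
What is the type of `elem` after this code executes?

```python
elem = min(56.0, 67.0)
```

min() of floats returns float

float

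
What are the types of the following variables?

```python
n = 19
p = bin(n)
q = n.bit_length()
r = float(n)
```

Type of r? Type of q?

float() returns float; int.bit_length() returns int

float, int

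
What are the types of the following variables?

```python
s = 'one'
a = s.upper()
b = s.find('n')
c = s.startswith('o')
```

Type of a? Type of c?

str.upper() returns str; str.startswith() returns bool

str, bool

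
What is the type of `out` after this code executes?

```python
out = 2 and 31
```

'and' returns the last value when all truthy (31, which is int)

int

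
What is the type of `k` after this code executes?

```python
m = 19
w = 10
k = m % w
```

int % int returns int (19 % 10 = 9)

int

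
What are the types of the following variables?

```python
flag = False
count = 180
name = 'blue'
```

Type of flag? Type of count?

flag is bool; count is int

bool, int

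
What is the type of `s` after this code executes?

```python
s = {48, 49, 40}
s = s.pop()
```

Popping from a set of ints returns int

int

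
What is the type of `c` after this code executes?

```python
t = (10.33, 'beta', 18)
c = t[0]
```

Index 0 of tuple is 10.33 which is float

float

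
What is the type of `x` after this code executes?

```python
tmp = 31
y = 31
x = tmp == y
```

Equality comparison returns bool

bool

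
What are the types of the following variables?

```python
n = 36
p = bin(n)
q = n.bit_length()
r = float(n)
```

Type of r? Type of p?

float() returns float; bin() returns str

float, str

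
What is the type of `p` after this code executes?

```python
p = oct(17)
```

oct() returns str representation

str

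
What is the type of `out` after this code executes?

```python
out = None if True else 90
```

Ternary: condition is True, if branch (None) taken → NoneType

NoneType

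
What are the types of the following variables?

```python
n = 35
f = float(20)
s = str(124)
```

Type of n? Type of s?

n is int; s is str

int, str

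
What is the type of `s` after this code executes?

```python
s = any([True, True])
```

any() returns bool

bool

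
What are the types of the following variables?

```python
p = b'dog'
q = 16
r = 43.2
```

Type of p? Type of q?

p is bytes; q is int

bytes, int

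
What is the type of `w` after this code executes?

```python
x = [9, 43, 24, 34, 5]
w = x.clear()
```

list.clear() returns None

NoneType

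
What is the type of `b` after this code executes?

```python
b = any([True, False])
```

any() returns bool

bool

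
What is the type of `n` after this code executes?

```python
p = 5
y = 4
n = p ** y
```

int ** positive int returns int (5 ** 4 = 625)

int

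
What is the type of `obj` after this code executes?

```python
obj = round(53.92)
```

round() with no ndigits arg returns int

int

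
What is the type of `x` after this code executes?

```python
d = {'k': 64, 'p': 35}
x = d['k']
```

Accessing dict[str, int] with key 'k' returns int value 64

int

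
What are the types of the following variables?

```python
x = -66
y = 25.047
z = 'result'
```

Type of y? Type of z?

y is float; z is str

float, str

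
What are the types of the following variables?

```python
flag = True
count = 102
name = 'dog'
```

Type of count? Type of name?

count is int; name is str

int, str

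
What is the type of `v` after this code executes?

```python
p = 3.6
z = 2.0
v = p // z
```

float // float returns float (floor division preserves float type)

float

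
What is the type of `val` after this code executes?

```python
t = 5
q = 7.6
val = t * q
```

int * float returns float (5 * 7.6 = 38.0)

float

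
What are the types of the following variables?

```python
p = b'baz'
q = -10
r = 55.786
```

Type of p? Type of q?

p is bytes; q is int

bytes, int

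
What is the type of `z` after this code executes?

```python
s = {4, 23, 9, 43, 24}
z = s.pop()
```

Popping from a set of ints returns int

int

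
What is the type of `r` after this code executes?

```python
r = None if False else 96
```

Ternary: condition is False, else branch (96) taken → int

int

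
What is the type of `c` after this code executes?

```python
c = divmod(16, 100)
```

divmod() returns a tuple (quotient, remainder)

tuple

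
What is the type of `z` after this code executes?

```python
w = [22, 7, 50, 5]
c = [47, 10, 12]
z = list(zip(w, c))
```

list(zip(...)) returns a list of tuples

list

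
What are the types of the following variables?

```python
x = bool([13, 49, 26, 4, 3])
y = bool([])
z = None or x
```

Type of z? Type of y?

None or <bool> returns the bool; bool() returns bool

bool, bool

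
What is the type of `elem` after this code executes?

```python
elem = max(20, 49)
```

max() of ints returns int

int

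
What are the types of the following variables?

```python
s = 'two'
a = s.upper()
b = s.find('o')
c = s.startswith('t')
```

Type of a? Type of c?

str.upper() returns str; str.startswith() returns bool

str, bool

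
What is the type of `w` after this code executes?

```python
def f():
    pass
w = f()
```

A function with no return statement returns None

NoneType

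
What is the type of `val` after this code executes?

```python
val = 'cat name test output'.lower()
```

str.lower() returns str

str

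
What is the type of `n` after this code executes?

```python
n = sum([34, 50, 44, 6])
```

sum() of ints returns int

int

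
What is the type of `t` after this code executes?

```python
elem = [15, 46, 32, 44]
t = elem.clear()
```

list.clear() returns None

NoneType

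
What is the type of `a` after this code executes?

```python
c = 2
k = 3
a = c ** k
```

int ** positive int returns int (2 ** 3 = 8)

int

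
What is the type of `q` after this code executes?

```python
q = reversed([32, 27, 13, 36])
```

reversed() on a list returns a list_reverseiterator

list_reverseiterator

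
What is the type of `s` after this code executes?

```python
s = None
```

None has type NoneType

NoneType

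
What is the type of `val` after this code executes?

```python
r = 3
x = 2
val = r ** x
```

int ** positive int returns int (3 ** 2 = 9)

int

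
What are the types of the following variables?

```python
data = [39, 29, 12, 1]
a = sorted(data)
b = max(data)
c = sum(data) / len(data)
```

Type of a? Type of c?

sorted() returns list; int / int returns float

list, float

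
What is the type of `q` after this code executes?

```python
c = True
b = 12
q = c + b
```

bool + int returns int (True is 1, so 1 + 12 = 13)

int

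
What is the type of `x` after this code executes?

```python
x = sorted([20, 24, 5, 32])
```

sorted() always returns list

list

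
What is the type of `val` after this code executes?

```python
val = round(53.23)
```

round() with no ndigits arg returns int

int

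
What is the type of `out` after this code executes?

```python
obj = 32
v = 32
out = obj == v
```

Equality comparison returns bool

bool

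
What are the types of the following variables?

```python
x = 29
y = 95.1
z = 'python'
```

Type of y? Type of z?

y is float; z is str

float, str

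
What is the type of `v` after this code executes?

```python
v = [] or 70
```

'or' returns first truthy value (70, which is int)

int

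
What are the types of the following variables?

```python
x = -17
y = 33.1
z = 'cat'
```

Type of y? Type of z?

y is float; z is str

float, str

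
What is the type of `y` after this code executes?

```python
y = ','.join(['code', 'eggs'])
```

str.join() returns str

str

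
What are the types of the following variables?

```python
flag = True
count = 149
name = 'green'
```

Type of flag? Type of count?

flag is bool; count is int

bool, int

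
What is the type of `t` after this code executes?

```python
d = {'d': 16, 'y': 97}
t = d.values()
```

.values() returns a dict_values view object

dict_values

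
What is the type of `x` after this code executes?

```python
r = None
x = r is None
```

'is' comparison returns bool

bool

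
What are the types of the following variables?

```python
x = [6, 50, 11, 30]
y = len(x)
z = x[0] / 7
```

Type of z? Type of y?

int / int returns float; len() returns int

float, int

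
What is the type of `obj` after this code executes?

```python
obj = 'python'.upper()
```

str.upper() returns str

str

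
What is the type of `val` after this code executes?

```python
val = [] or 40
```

'or' returns first truthy value (40, which is int)

int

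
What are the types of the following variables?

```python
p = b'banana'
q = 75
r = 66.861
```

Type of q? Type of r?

q is int; r is float

int, float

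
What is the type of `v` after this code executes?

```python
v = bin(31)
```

bin() returns str representation

str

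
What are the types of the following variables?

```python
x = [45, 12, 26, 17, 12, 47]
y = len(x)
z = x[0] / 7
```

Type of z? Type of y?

int / int returns float; len() returns int

float, int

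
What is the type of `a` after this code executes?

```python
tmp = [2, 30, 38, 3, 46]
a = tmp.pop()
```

list.pop() returns the popped element (int here)

int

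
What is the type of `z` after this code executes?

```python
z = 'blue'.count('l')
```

str.count() returns int

int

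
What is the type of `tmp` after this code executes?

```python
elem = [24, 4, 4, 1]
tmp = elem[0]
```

Indexing a list of ints returns int (elem[0] = 24)

int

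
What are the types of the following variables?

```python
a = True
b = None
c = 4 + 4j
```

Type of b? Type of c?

b is NoneType; c is complex

NoneType, complex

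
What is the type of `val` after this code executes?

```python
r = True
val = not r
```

'not' always returns bool

bool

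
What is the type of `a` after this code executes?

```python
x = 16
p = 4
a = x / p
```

int / int always returns float in Python 3 (16 / 4 = 4)

float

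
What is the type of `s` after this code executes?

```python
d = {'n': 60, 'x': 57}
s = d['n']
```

Accessing dict[str, int] with key 'n' returns int value 60

int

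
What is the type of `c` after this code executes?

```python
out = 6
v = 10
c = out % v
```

int % int returns int (6 % 10 = 6)

int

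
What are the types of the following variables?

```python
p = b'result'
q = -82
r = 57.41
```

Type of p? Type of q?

p is bytes; q is int

bytes, int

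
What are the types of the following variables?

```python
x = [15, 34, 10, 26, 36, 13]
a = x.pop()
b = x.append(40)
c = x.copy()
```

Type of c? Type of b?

list.copy() returns list; list.append() returns None

list, NoneType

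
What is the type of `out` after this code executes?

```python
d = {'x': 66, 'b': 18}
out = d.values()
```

.values() returns a dict_values view object

dict_values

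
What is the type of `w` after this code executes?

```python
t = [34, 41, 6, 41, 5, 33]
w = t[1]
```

Indexing a list of ints returns int (t[1] = 41)

int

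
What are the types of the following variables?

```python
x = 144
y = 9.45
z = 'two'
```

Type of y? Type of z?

y is float; z is str

float, str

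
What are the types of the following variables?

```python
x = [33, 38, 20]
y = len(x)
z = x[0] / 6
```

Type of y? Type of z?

len() returns int; int / int returns float

int, float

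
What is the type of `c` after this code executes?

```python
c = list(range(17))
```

list(range(...)) returns list

list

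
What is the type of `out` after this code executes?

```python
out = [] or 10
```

'or' returns first truthy value (10, which is int)

int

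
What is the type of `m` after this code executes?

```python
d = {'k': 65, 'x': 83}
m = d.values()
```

.values() returns a dict_values view object

dict_values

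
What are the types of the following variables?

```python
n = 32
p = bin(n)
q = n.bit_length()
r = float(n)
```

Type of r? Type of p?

float() returns float; bin() returns str

float, str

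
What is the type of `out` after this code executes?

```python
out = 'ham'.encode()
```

str.encode() returns bytes

bytes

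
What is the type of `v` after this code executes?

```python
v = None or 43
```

'or' with None returns the other value (43, int)

int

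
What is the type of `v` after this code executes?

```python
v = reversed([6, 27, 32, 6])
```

reversed() on a list returns a list_reverseiterator

list_reverseiterator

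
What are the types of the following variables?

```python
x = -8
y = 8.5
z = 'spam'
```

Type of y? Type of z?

y is float; z is str

float, str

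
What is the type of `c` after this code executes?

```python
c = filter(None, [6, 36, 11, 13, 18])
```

filter() returns a filter iterator object

filter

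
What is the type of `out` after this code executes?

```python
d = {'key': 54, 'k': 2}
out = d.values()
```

.values() returns a dict_values view object

dict_values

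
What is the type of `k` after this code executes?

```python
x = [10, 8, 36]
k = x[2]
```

Indexing a list of ints returns int (x[2] = 36)

int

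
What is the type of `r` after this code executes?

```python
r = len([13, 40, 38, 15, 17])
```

len() always returns int

int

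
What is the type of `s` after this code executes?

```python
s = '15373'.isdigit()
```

str.isdigit() returns bool

bool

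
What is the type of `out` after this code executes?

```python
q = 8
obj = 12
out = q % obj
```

int % int returns int (8 % 12 = 8)

int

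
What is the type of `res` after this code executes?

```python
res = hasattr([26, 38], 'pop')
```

hasattr() returns bool

bool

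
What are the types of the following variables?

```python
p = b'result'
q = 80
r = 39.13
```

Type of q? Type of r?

q is int; r is float

int, float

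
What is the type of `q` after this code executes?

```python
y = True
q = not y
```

'not' always returns bool

bool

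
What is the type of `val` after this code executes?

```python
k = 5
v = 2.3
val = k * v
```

int * float returns float (5 * 2.3 = 11.5)

float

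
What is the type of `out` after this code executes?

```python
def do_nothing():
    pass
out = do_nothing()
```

A function with no return statement returns None

NoneType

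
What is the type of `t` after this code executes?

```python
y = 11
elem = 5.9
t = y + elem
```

int + float returns float (11 + 5.9 = 16.9)

float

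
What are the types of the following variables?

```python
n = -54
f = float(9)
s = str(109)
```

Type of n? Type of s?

n is int; s is str

int, str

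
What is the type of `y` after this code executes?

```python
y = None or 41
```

'or' with None returns the other value (41, int)

int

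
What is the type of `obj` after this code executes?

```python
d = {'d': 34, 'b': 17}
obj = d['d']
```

Accessing dict[str, int] with key 'd' returns int value 34

int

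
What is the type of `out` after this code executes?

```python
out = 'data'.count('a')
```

str.count() returns int

int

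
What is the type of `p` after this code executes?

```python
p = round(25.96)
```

round() with no ndigits arg returns int

int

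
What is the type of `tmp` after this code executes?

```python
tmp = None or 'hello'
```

'or' with None returns the other value ('hello', str)

str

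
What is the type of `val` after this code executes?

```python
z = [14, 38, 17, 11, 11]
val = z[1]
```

Indexing a list of ints returns int (z[1] = 38)

int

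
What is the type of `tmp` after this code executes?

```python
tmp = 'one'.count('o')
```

str.count() returns int

int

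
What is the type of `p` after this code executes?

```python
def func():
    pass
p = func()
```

A function with no return statement returns None

NoneType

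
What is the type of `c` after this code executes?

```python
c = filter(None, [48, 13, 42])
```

filter() returns a filter iterator object

filter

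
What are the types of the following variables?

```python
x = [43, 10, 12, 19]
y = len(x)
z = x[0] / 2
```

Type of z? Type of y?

int / int returns float; len() returns int

float, int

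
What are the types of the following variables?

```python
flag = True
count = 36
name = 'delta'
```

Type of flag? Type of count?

flag is bool; count is int

bool, int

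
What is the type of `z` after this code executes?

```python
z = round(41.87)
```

round() with no ndigits arg returns int

int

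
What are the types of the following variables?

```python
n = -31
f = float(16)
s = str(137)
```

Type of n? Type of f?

n is int; f is float

int, float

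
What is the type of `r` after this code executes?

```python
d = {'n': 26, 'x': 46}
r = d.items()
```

dict.items() returns a dict_items view

dict_items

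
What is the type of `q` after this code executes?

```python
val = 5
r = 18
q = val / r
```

int / int always returns float in Python 3 (5 / 18 = 0.277778)

float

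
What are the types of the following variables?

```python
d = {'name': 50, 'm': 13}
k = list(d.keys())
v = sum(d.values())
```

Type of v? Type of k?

sum of int values returns int; list(...) returns list

int, list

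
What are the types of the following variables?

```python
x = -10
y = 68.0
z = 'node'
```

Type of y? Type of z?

y is float; z is str

float, str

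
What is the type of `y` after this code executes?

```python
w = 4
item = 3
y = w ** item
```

int ** positive int returns int (4 ** 3 = 64)

int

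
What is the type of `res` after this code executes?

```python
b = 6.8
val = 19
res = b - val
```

float - int returns float (6.8 - 19 = -12.2)

float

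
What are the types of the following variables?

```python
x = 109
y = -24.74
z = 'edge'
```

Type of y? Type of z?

y is float; z is str

float, str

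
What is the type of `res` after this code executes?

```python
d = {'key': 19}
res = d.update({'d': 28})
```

dict.update() returns None

NoneType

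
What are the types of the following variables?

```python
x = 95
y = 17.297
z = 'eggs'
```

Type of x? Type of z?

x is int; z is str

int, str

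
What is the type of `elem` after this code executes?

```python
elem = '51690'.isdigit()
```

str.isdigit() returns bool

bool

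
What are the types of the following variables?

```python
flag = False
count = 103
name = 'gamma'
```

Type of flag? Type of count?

flag is bool; count is int

bool, int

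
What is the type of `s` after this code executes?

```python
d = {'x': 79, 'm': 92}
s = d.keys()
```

.keys() returns a dict_keys view object

dict_keys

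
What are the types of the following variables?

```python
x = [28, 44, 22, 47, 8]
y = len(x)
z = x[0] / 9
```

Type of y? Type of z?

len() returns int; int / int returns float

int, float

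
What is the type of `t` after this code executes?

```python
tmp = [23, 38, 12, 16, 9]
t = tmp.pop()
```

list.pop() returns the popped element (int here)

int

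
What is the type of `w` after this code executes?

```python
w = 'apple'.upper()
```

str.upper() returns str

str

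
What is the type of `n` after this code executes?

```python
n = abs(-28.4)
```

abs() of float returns float

float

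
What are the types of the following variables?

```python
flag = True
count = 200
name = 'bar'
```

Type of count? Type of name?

count is int; name is str

int, str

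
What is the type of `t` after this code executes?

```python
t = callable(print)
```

callable() returns bool

bool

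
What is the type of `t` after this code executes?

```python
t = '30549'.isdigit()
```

str.isdigit() returns bool

bool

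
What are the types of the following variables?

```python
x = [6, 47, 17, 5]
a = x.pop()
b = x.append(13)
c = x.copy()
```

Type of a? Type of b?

list.pop() returns the element (int); list.append() returns None

int, NoneType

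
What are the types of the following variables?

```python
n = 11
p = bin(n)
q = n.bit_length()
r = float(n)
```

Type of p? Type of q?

bin() returns str; int.bit_length() returns int

str, int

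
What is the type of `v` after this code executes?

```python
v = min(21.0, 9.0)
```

min() of floats returns float

float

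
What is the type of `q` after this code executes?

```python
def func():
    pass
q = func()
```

A function with no return statement returns None

NoneType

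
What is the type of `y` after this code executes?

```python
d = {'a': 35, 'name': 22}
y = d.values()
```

.values() returns a dict_values view object

dict_values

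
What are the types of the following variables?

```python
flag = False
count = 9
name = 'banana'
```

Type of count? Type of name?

count is int; name is str

int, str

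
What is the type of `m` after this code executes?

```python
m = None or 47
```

'or' with None returns the other value (47, int)

int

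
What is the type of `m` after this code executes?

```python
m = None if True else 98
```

Ternary: condition is True, if branch (None) taken → NoneType

NoneType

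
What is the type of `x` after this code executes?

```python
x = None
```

None has type NoneType

NoneType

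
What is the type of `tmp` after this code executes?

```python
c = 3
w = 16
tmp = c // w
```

int // int returns int (3 // 16 = 0)

int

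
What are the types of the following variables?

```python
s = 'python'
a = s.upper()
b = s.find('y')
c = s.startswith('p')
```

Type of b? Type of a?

str.find() returns int; str.upper() returns str

int, str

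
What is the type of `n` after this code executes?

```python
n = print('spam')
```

print() returns None

NoneType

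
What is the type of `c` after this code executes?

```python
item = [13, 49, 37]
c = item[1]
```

Indexing a list of ints returns int (item[1] = 49)

int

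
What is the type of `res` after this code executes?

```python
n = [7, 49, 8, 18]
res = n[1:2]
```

Slicing a list always returns a list

list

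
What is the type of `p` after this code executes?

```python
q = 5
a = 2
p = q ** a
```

int ** positive int returns int (5 ** 2 = 25)

int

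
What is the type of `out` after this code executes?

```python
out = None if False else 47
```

Ternary: condition is False, else branch (47) taken → int

int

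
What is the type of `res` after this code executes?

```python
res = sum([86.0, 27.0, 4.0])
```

sum() of floats returns float

float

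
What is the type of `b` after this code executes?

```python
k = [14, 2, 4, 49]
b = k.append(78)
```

list.append() returns None (mutates in place)

NoneType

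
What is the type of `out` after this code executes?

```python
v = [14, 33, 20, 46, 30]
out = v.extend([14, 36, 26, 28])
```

list.extend() returns None

NoneType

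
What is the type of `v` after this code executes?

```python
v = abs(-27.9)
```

abs() of float returns float

float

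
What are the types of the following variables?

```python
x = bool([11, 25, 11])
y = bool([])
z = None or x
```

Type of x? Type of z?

bool() returns bool; None or <bool> returns the bool

bool, bool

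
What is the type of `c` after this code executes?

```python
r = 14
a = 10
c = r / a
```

int / int always returns float in Python 3 (14 / 10 = 1.4)

float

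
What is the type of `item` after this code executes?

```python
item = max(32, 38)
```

max() of ints returns int

int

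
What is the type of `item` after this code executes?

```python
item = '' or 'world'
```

'or' returns first truthy value ('world', which is str)

str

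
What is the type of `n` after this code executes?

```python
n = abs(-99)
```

abs() of int returns int

int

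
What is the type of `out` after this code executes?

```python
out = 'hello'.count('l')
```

str.count() returns int

int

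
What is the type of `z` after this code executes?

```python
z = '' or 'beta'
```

'or' returns first truthy value ('beta', which is str)

str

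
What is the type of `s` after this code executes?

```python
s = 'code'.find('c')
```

str.find() returns int (index, or -1)

int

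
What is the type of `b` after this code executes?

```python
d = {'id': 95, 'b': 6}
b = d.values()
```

.values() returns a dict_values view object

dict_values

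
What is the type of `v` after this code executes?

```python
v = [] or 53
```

'or' returns first truthy value (53, which is int)

int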